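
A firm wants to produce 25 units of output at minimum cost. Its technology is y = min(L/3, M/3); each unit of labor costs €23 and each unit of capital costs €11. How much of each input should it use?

With a fixed-proportions technology, the cost-minimizing bundle uses no slack in either input: L/3 = M/3 = y.
So L = 3·25 = 75 and M = 3·25 = 75.

L* = 75, M* = 75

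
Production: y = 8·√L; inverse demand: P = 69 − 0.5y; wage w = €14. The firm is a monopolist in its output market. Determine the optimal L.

L* = 36

Marginal revenue from the inverse demand is MR = 69 − y.
The marginal product is MP_L = 4·L^(-1/2).
A monopolist hires until marginal revenue product equals the wage: MR·MP_L = w.
At L, y = 8·√L. Substituting and solving: (69 − 8·√L)·4·L^(-1/2) = 14 gives L = 36.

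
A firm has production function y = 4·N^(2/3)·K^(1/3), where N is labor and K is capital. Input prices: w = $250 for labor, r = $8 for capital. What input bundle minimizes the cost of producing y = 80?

Cost minimization requires the marginal rate of technical substitution to equal the input-price ratio: MP_N/MP_K = w/r.
Here MP_N/MP_K = (2/3)·(K/N)/(1/3) = 2·(K/N). Setting this equal to 250/8 = 31.25 gives K = 15.625N.
Substituting into y = 80: 4·N^(2/3)·(15.625N)^(1/3) = 80.
Solving, N = 8 and K = 125.

N* = 8, K* = 125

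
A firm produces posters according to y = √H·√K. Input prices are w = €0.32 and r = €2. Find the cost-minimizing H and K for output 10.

H* = 25, K* = 4

Cost minimization requires the marginal rate of technical substitution to equal the input-price ratio: MP_H/MP_K = w/r.
Here MP_H/MP_K = (1/2)·(K/H)/(1/2) = (K/H). Setting this equal to 0.32/2 = 0.16 gives K = 0.16H.
Substituting into y = 10: H^(1/2)·(0.16H)^(1/2) = 10.
Solving, H = 25 and K = 4.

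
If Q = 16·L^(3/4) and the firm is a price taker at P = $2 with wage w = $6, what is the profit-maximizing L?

MP_L = (3/4)·16·L^(-1/4) = 12·L^(-1/4).
Profit maximization for a price taker requires P·MP_L = w: 2·12·L^(-1/4) = 6.
So L^(-1/4) = 0.25, which gives L = 256.

L* = 256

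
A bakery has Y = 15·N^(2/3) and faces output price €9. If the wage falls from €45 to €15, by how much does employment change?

From P·MP_N = w with MP_N = 10·N^(-1/3), the labor demand is N(w) = (90/w)^(3).
At w = 45: N = 8. At w = 15: N = 216.
ΔN = 216 − 8 = 208.

ΔN = 208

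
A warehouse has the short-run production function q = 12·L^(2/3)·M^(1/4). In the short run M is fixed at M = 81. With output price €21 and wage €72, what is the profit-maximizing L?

L* = 343

With M = 81, MP_L = (2/3)·12·L^(-1/3)·81^(1/4) = 24·L^(-1/3).
Profit maximization for a price taker requires P·MP_L = w: 21·24·L^(-1/3) = 72.
So L^(-1/3) = 1/7, which gives L = 343.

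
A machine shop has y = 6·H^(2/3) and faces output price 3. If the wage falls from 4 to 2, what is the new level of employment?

H* = 216

From P·MP_H = w with MP_H = 4·H^(-1/3), the labor demand is H(w) = (12/w)^(3).
At w = 4: H = 27. At w = 2: H = 216.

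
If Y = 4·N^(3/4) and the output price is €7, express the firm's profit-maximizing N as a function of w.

MP_N = (3/4)·4·N^(-1/4) = 3·N^(-1/4).
Setting P·MP_N = w: 21·N^(-1/4) = w.
Solving for N: N^(-1/4) = w/21, so N = (21/w)^(4).

N(w) = 194481/w^(4)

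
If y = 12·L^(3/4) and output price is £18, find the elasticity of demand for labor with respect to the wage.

MP_L = (3/4)·12·L^(-1/4), so P·MP_L = w gives 162·L^(-1/4) = w.
Solving, L(w) = (162/w)^(4). This is a constant-elasticity form: L ∝ w^(−4), so ε = −4.

ε = -4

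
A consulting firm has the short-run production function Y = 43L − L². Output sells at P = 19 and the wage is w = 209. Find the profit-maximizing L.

L* = 16

The marginal product of L is MP_L = 43 − 2L.
A price-taking firm hires until the value of the marginal product equals the wage: P·MP_L = w, so 19·(43 − 2L) = 209.
Then 43 − 2L = 11, giving L = 16.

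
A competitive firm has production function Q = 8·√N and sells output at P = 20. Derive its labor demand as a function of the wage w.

N(w) = 6400/w²

MP_N = (1/2)·8·N^(-1/2) = 4·N^(-1/2).
Setting P·MP_N = w: 80·N^(-1/2) = w.
Solving for N: N^(-1/2) = w/80, so N = (80/w)^(2).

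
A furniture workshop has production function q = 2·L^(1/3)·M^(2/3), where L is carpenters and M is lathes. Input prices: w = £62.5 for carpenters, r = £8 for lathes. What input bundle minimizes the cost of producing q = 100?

L* = 8, M* = 125

Cost minimization requires the marginal rate of technical substitution to equal the input-price ratio: MP_L/MP_M = w/r.
Here MP_L/MP_M = (1/3)·(M/L)/(2/3) = 0.5·(M/L). Setting this equal to 62.5/8 = 7.8125 gives M = 15.625L.
Substituting into q = 100: 2·L^(1/3)·(15.625L)^(2/3) = 100.
Solving, L = 8 and M = 125.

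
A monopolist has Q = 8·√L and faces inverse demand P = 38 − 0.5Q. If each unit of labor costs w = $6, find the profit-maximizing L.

Marginal revenue from the inverse demand is MR = 38 − Q.
The marginal product is MP_L = 4·L^(-1/2).
A monopolist hires until marginal revenue product equals the wage: MR·MP_L = w.
At L, Q = 8·√L. Substituting and solving: (38 − 8·√L)·4·L^(-1/2) = 6 gives L = 16.

L* = 16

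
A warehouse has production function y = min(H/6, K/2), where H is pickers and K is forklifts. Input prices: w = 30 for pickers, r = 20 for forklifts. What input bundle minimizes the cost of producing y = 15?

With a fixed-proportions technology, the cost-minimizing bundle uses no slack in either input: H/6 = K/2 = y.
So H = 6·15 = 90 and K = 2·15 = 30.

H* = 90, K* = 30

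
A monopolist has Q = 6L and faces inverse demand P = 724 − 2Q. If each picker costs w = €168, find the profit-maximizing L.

Marginal revenue from the inverse demand is MR = 724 − 4Q.
The marginal product is MP_L = 6.
A monopolist hires until marginal revenue product equals the wage: MR·MP_L = w.
(724 − 24L)·6 = 168, so L = 29.

L* = 29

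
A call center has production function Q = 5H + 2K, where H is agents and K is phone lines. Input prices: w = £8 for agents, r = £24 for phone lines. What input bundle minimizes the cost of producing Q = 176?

The inputs are perfect substitutes, so the firm uses whichever has the lower cost per unit of output.
Cost per unit of output via H is w/5 = 1.6; via K it is r/2 = 12. H is cheaper.
Producing Q = 176 with H alone: H = 35.2, K = 0.

H* = 35.2, K* = 0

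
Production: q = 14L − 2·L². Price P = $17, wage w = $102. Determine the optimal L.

The marginal product of L is MP_L = 14 − 4L.
A price-taking firm hires until the value of the marginal product equals the wage: P·MP_L = w, so 17·(14 − 4L) = 102.
Then 14 − 4L = 6, giving L = 2.

L* = 2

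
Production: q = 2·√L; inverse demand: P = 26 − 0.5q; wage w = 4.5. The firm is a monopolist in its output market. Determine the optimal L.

L* = 16

Marginal revenue from the inverse demand is MR = 26 − q.
The marginal product is MP_L = L^(-1/2).
A monopolist hires until marginal revenue product equals the wage: MR·MP_L = w.
At L, q = 2·√L. Substituting and solving: (26 − 2·√L)·L^(-1/2) = 4.5 gives L = 16.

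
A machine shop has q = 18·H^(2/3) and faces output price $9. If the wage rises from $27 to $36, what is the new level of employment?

From P·MP_H = w with MP_H = 12·H^(-1/3), the labor demand is H(w) = (108/w)^(3).
At w = 27: H = 64. At w = 36: H = 27.

H* = 27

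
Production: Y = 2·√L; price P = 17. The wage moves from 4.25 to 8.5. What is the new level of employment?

L* = 4

From P·MP_L = w with MP_L = L^(-1/2), the labor demand is L(w) = (17/w)^(2).
At w = 4.25: L = 16. At w = 8.5: L = 4.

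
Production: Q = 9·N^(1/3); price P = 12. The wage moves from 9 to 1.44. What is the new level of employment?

From P·MP_N = w with MP_N = 3·N^(-2/3), the labor demand is N(w) = (36/w)^(3/2).
At w = 9: N = 8. At w = 1.44: N = 125.

N* = 125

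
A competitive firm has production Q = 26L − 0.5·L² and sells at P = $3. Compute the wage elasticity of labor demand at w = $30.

From P·MP_L = w with MP_L = 26 − L, labor demand is L(w) = 26 − w/3.
dL/dw = −1/(3) = -1/3.
At w = 30, L = 16, so ε = (dL/dw)·(w/L) = (-1/3)·(30/16) = -0.625.

ε = -0.625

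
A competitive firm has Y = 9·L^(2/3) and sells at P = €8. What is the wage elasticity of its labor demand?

MP_L = (2/3)·9·L^(-1/3), so P·MP_L = w gives 48·L^(-1/3) = w.
Solving, L(w) = (48/w)^(3). This is a constant-elasticity form: L ∝ w^(−3), so ε = −3.

ε = -3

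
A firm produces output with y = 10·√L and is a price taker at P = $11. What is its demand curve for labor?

MP_L = (1/2)·10·L^(-1/2) = 5·L^(-1/2).
Setting P·MP_L = w: 55·L^(-1/2) = w.
Solving for L: L^(-1/2) = w/55, so L = (55/w)^(2).

L(w) = 3025/w²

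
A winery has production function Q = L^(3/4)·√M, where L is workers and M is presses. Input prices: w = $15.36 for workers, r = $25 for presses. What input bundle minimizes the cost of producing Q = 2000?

Cost minimization requires the marginal rate of technical substitution to equal the input-price ratio: MP_L/MP_M = w/r.
Here MP_L/MP_M = (3/4)·(M/L)/(1/2) = 1.5·(M/L). Setting this equal to 15.36/25 = 0.6144 gives M = 0.4096L.
Substituting into Q = 2000: L^(3/4)·(0.4096L)^(1/2) = 2000.
Solving, L = 625 and M = 256.

L* = 625, M* = 256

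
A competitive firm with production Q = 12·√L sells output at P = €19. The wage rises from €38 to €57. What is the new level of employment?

From P·MP_L = w with MP_L = 6·L^(-1/2), the labor demand is L(w) = (114/w)^(2).
At w = 38: L = 9. At w = 57: L = 4.

L* = 4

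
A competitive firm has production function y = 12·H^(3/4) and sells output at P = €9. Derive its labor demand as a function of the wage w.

MP_H = (3/4)·12·H^(-1/4) = 9·H^(-1/4).
Setting P·MP_H = w: 81·H^(-1/4) = w.
Solving for H: H^(-1/4) = w/81, so H = (81/w)^(4).

H(w) = (81/w)^(4)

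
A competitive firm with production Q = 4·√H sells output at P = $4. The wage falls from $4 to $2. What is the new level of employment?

H* = 16

From P·MP_H = w with MP_H = 2·H^(-1/2), the labor demand is H(w) = (8/w)^(2).
At w = 4: H = 4. At w = 2: H = 16.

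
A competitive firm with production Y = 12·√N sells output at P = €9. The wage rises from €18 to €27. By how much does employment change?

ΔN = -5

From P·MP_N = w with MP_N = 6·N^(-1/2), the labor demand is N(w) = (54/w)^(2).
At w = 18: N = 9. At w = 27: N = 4.
ΔN = 4 − 9 = -5.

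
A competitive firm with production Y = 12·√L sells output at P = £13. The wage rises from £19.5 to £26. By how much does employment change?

From P·MP_L = w with MP_L = 6·L^(-1/2), the labor demand is L(w) = (78/w)^(2).
At w = 19.5: L = 16. At w = 26: L = 9.
ΔL = 9 − 16 = -7.

ΔL = -7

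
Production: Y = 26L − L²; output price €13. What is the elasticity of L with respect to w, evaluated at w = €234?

ε = -2.25

From P·MP_L = w with MP_L = 26 − 2L, labor demand is L(w) = (26 − w/13)/2.
dL/dw = −1/(26) = -1/26.
At w = 234, L = 4, so ε = (dL/dw)·(w/L) = (-1/26)·(234/4) = -2.25.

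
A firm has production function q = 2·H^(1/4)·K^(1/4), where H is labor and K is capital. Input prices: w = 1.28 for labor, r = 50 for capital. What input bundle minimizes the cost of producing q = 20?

Cost minimization requires the marginal rate of technical substitution to equal the input-price ratio: MP_H/MP_K = w/r.
Here MP_H/MP_K = (1/4)·(K/H)/(1/4) = (K/H). Setting this equal to 1.28/50 = 0.0256 gives K = 0.0256H.
Substituting into q = 20: 2·H^(1/4)·(0.0256H)^(1/4) = 20.
Solving, H = 625 and K = 16.

H* = 625, K* = 16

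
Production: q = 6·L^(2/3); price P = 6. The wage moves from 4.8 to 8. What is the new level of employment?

From P·MP_L = w with MP_L = 4·L^(-1/3), the labor demand is L(w) = (24/w)^(3).
At w = 4.8: L = 125. At w = 8: L = 27.

L* = 27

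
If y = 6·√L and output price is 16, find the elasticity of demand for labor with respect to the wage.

MP_L = (1/2)·6·L^(-1/2), so P·MP_L = w gives 48·L^(-1/2) = w.
Solving, L(w) = (48/w)^(2). This is a constant-elasticity form: L ∝ w^(−2), so ε = −2.

ε = -2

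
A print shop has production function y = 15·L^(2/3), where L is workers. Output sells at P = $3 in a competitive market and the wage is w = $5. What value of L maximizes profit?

MP_L = (2/3)·15·L^(-1/3) = 10·L^(-1/3).
Profit maximization for a price taker requires P·MP_L = w: 3·10·L^(-1/3) = 5.
So L^(-1/3) = 1/6, which gives L = 216.

L* = 216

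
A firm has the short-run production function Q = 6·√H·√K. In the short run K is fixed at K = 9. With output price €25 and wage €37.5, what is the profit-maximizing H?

With K = 9, MP_H = (1/2)·6·H^(-1/2)·9^(1/2) = 9·H^(-1/2).
Profit maximization for a price taker requires P·MP_H = w: 25·9·H^(-1/2) = 37.5.
So H^(-1/2) = 1/6, which gives H = 36.

H* = 36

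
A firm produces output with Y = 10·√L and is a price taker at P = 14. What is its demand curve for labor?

L(w) = 4900/w²

MP_L = (1/2)·10·L^(-1/2) = 5·L^(-1/2).
Setting P·MP_L = w: 70·L^(-1/2) = w.
Solving for L: L^(-1/2) = w/70, so L = (70/w)^(2).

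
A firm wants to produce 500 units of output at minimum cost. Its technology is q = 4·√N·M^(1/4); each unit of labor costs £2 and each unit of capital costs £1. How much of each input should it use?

Cost minimization requires the marginal rate of technical substitution to equal the input-price ratio: MP_N/MP_M = w/r.
Here MP_N/MP_M = (1/2)·(M/N)/(1/4) = 2·(M/N). Setting this equal to 2/1 = 2 gives M = N.
Substituting into q = 500: 4·N^(1/2)·(N)^(1/4) = 500.
Solving, N = 625 and M = 625.

N* = 625, M* = 625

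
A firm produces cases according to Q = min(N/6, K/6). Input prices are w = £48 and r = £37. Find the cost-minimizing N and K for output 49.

With a fixed-proportions technology, the cost-minimizing bundle uses no slack in either input: N/6 = K/6 = Q.
So N = 6·49 = 294 and K = 6·49 = 294.

N* = 294, K* = 294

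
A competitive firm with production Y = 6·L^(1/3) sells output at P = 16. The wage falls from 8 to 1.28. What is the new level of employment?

L* = 125

From P·MP_L = w with MP_L = 2·L^(-2/3), the labor demand is L(w) = (32/w)^(3/2).
At w = 8: L = 8. At w = 1.28: L = 125.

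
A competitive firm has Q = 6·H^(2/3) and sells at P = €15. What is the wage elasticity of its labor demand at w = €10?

ε = -3

MP_H = (2/3)·6·H^(-1/3), so P·MP_H = w gives 60·H^(-1/3) = w.
Solving, H(w) = (60/w)^(3). This is a constant-elasticity form: H ∝ w^(−3), so ε = −3.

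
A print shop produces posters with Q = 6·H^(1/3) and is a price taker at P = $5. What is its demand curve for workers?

H(w) = (10/w)^(3/2)

MP_H = (1/3)·6·H^(-2/3) = 2·H^(-2/3).
Setting P·MP_H = w: 10·H^(-2/3) = w.
Solving for H: H^(-2/3) = w/10, so H = (10/w)^(3/2).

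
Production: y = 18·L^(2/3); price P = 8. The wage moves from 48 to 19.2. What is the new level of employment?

L* = 125

From P·MP_L = w with MP_L = 12·L^(-1/3), the labor demand is L(w) = (96/w)^(3).
At w = 48: L = 8. At w = 19.2: L = 125.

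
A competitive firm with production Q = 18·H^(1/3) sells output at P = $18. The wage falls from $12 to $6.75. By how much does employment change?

From P·MP_H = w with MP_H = 6·H^(-2/3), the labor demand is H(w) = (108/w)^(3/2).
At w = 12: H = 27. At w = 6.75: H = 64.
ΔH = 64 − 27 = 37.

ΔH = 37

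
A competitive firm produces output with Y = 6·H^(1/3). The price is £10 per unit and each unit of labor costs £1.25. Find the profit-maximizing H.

H* = 64

MP_H = (1/3)·6·H^(-2/3) = 2·H^(-2/3).
Profit maximization for a price taker requires P·MP_H = w: 10·2·H^(-2/3) = 1.25.
So H^(-2/3) = 0.0625, which gives H = 64.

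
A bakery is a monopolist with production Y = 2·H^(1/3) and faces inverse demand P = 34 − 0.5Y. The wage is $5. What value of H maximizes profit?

Marginal revenue from the inverse demand is MR = 34 − Y.
The marginal product is MP_H = (2/3)·H^(-2/3).
A monopolist hires until marginal revenue product equals the wage: MR·MP_H = w.
At H, Y = 2·H^(1/3). Substituting and solving: (34 − 2·H^(1/3))·(2/3)·H^(-2/3) = 5 gives H = 8.

H* = 8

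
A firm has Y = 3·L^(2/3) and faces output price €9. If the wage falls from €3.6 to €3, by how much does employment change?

From P·MP_L = w with MP_L = 2·L^(-1/3), the labor demand is L(w) = (18/w)^(3).
At w = 3.6: L = 125. At w = 3: L = 216.
ΔL = 216 − 125 = 91.

ΔL = 91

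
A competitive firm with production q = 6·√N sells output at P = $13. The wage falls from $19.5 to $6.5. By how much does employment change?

ΔN = 32

From P·MP_N = w with MP_N = 3·N^(-1/2), the labor demand is N(w) = (39/w)^(2).
At w = 19.5: N = 4. At w = 6.5: N = 36.
ΔN = 36 − 4 = 32.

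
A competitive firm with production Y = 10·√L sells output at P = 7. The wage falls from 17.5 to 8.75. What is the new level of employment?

L* = 16

From P·MP_L = w with MP_L = 5·L^(-1/2), the labor demand is L(w) = (35/w)^(2).
At w = 17.5: L = 4. At w = 8.75: L = 16.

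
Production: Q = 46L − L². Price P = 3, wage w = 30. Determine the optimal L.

L* = 18

The marginal product of L is MP_L = 46 − 2L.
A price-taking firm hires until the value of the marginal product equals the wage: P·MP_L = w, so 3·(46 − 2L) = 30.
Then 46 − 2L = 10, giving L = 18.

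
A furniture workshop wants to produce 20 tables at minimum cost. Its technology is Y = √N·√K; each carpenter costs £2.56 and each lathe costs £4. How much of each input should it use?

N* = 25, K* = 16

Cost minimization requires the marginal rate of technical substitution to equal the input-price ratio: MP_N/MP_K = w/r.
Here MP_N/MP_K = (1/2)·(K/N)/(1/2) = (K/N). Setting this equal to 2.56/4 = 0.64 gives K = 0.64N.
Substituting into Y = 20: N^(1/2)·(0.64N)^(1/2) = 20.
Solving, N = 25 and K = 16.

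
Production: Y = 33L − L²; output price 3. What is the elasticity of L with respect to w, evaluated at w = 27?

ε = -0.375

From P·MP_L = w with MP_L = 33 − 2L, labor demand is L(w) = (33 − w/3)/2.
dL/dw = −1/(6) = -1/6.
At w = 27, L = 12, so ε = (dL/dw)·(w/L) = (-1/6)·(27/12) = -0.375.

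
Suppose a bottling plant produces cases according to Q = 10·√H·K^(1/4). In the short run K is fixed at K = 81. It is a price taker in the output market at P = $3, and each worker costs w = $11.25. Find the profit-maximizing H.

H* = 16

With K = 81, MP_H = (1/2)·10·H^(-1/2)·81^(1/4) = 15·H^(-1/2).
Profit maximization for a price taker requires P·MP_H = w: 3·15·H^(-1/2) = 11.25.
So H^(-1/2) = 0.25, which gives H = 16.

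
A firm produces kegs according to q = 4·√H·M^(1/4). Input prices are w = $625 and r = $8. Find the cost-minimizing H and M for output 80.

H* = 16, M* = 625

Cost minimization requires the marginal rate of technical substitution to equal the input-price ratio: MP_H/MP_M = w/r.
Here MP_H/MP_M = (1/2)·(M/H)/(1/4) = 2·(M/H). Setting this equal to 625/8 = 78.125 gives M = 39.0625H.
Substituting into q = 80: 4·H^(1/2)·(39.0625H)^(1/4) = 80.
Solving, H = 16 and M = 625.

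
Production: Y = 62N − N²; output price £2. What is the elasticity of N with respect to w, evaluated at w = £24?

From P·MP_N = w with MP_N = 62 − 2N, labor demand is N(w) = (62 − w/2)/2.
dN/dw = −1/(4) = -0.25.
At w = 24, N = 25, so ε = (dN/dw)·(w/N) = (-0.25)·(24/25) = -0.24.

ε = -0.24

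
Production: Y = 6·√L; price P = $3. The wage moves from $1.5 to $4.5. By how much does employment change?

From P·MP_L = w with MP_L = 3·L^(-1/2), the labor demand is L(w) = (9/w)^(2).
At w = 1.5: L = 36. At w = 4.5: L = 4.
ΔL = 4 − 36 = -32.

ΔL = -32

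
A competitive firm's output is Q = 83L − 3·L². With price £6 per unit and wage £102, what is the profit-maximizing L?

L* = 11

The marginal product of L is MP_L = 83 − 6L.
A price-taking firm hires until the value of the marginal product equals the wage: P·MP_L = w, so 6·(83 − 6L) = 102.
Then 83 − 6L = 17, giving L = 11.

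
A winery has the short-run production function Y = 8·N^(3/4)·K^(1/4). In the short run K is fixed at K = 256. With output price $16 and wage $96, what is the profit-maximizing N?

N* = 256

With K = 256, MP_N = (3/4)·8·N^(-1/4)·256^(1/4) = 24·N^(-1/4).
Profit maximization for a price taker requires P·MP_N = w: 16·24·N^(-1/4) = 96.
So N^(-1/4) = 0.25, which gives N = 256.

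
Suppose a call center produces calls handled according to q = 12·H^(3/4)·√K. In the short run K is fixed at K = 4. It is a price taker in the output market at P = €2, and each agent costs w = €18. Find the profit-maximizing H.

H* = 16

With K = 4, MP_H = (3/4)·12·H^(-1/4)·4^(1/2) = 18·H^(-1/4).
Profit maximization for a price taker requires P·MP_H = w: 2·18·H^(-1/4) = 18.
So H^(-1/4) = 0.5, which gives H = 16.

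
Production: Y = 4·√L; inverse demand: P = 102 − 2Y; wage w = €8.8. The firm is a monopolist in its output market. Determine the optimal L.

Marginal revenue from the inverse demand is MR = 102 − 4Y.
The marginal product is MP_L = 2·L^(-1/2).
A monopolist hires until marginal revenue product equals the wage: MR·MP_L = w.
At L, Y = 4·√L. Substituting and solving: (102 − 16·√L)·2·L^(-1/2) = 8.8 gives L = 25.

L* = 25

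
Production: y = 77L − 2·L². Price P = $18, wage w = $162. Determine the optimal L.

The marginal product of L is MP_L = 77 − 4L.
A price-taking firm hires until the value of the marginal product equals the wage: P·MP_L = w, so 18·(77 − 4L) = 162.
Then 77 − 4L = 9, giving L = 17.

L* = 17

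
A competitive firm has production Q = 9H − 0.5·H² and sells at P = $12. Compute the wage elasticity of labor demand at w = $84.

ε = -3.5

From P·MP_H = w with MP_H = 9 − H, labor demand is H(w) = 9 − w/12.
dH/dw = −1/(12) = -1/12.
At w = 84, H = 2, so ε = (dH/dw)·(w/H) = (-1/12)·(84/2) = -3.5.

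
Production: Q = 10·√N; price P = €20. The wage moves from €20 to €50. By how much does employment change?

From P·MP_N = w with MP_N = 5·N^(-1/2), the labor demand is N(w) = (100/w)^(2).
At w = 20: N = 25. At w = 50: N = 4.
ΔN = 4 − 25 = -21.

ΔN = -21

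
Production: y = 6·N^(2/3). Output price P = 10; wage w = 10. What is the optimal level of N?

MP_N = (2/3)·6·N^(-1/3) = 4·N^(-1/3).
Profit maximization for a price taker requires P·MP_N = w: 10·4·N^(-1/3) = 10.
So N^(-1/3) = 0.25, which gives N = 64.

N* = 64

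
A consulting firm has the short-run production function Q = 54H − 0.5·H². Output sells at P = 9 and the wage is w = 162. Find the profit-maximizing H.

The marginal product of H is MP_H = 54 − H.
A price-taking firm hires until the value of the marginal product equals the wage: P·MP_H = w, so 9·(54 − H) = 162.
Then 54 − H = 18, giving H = 36.

H* = 36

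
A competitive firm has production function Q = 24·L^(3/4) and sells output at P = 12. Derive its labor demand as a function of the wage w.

MP_L = (3/4)·24·L^(-1/4) = 18·L^(-1/4).
Setting P·MP_L = w: 216·L^(-1/4) = w.
Solving for L: L^(-1/4) = w/216, so L = (216/w)^(4).

L(w) = (216/w)^(4)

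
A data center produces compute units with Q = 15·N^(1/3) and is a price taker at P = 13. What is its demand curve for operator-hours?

N(w) = (65/w)^(3/2)

MP_N = (1/3)·15·N^(-2/3) = 5·N^(-2/3).
Setting P·MP_N = w: 65·N^(-2/3) = w.
Solving for N: N^(-2/3) = w/65, so N = (65/w)^(3/2).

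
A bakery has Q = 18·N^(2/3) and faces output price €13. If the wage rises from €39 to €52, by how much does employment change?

ΔN = -37

From P·MP_N = w with MP_N = 12·N^(-1/3), the labor demand is N(w) = (156/w)^(3).
At w = 39: N = 64. At w = 52: N = 27.
ΔN = 27 − 64 = -37.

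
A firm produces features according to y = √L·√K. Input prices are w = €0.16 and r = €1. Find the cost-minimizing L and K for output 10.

Cost minimization requires the marginal rate of technical substitution to equal the input-price ratio: MP_L/MP_K = w/r.
Here MP_L/MP_K = (1/2)·(K/L)/(1/2) = (K/L). Setting this equal to 0.16/1 = 0.16 gives K = 0.16L.
Substituting into y = 10: L^(1/2)·(0.16L)^(1/2) = 10.
Solving, L = 25 and K = 4.

L* = 25, K* = 4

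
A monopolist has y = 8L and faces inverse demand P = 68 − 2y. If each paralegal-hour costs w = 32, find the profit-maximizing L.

Marginal revenue from the inverse demand is MR = 68 − 4y.
The marginal product is MP_L = 8.
A monopolist hires until marginal revenue product equals the wage: MR·MP_L = w.
(68 − 32L)·8 = 32, so L = 2.

L* = 2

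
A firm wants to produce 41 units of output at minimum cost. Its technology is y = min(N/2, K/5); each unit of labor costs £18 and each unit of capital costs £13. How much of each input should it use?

N* = 82, K* = 205

With a fixed-proportions technology, the cost-minimizing bundle uses no slack in either input: N/2 = K/5 = y.
So N = 2·41 = 82 and K = 5·41 = 205.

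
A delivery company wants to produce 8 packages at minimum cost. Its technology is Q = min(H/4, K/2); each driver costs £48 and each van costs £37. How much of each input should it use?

H* = 32, K* = 16

With a fixed-proportions technology, the cost-minimizing bundle uses no slack in either input: H/4 = K/2 = Q.
So H = 4·8 = 32 and K = 2·8 = 16.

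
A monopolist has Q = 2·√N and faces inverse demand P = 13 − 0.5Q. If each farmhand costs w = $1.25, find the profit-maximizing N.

N* = 16

Marginal revenue from the inverse demand is MR = 13 − Q.
The marginal product is MP_N = N^(-1/2).
A monopolist hires until marginal revenue product equals the wage: MR·MP_N = w.
At N, Q = 2·√N. Substituting and solving: (13 − 2·√N)·N^(-1/2) = 1.25 gives N = 16.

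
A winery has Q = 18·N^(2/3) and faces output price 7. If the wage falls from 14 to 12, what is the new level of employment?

N* = 343

From P·MP_N = w with MP_N = 12·N^(-1/3), the labor demand is N(w) = (84/w)^(3).
At w = 14: N = 216. At w = 12: N = 343.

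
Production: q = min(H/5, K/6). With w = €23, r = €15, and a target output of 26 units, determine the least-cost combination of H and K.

With a fixed-proportions technology, the cost-minimizing bundle uses no slack in either input: H/5 = K/6 = q.
So H = 5·26 = 130 and K = 6·26 = 156.

H* = 130, K* = 156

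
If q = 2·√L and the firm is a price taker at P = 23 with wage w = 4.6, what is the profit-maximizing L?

L* = 25

MP_L = (1/2)·2·L^(-1/2) = L^(-1/2).
Profit maximization for a price taker requires P·MP_L = w: 23·L^(-1/2) = 4.6.
So L^(-1/2) = 0.2, which gives L = 25.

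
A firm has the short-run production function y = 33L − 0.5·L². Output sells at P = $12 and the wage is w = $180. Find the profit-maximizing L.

The marginal product of L is MP_L = 33 − L.
A price-taking firm hires until the value of the marginal product equals the wage: P·MP_L = w, so 12·(33 − L) = 180.
Then 33 − L = 15, giving L = 18.

L* = 18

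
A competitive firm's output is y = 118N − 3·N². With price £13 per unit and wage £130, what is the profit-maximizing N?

The marginal product of N is MP_N = 118 − 6N.
A price-taking firm hires until the value of the marginal product equals the wage: P·MP_N = w, so 13·(118 − 6N) = 130.
Then 118 − 6N = 10, giving N = 18.

N* = 18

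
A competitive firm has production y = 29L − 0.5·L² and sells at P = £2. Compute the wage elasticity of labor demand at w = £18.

From P·MP_L = w with MP_L = 29 − L, labor demand is L(w) = 29 − w/2.
dL/dw = −1/(2) = -0.5.
At w = 18, L = 20, so ε = (dL/dw)·(w/L) = (-0.5)·(18/20) = -0.45.

ε = -0.45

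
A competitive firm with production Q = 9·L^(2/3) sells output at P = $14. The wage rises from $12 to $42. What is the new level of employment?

From P·MP_L = w with MP_L = 6·L^(-1/3), the labor demand is L(w) = (84/w)^(3).
At w = 12: L = 343. At w = 42: L = 8.

L* = 8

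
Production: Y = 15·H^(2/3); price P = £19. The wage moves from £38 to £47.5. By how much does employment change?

From P·MP_H = w with MP_H = 10·H^(-1/3), the labor demand is H(w) = (190/w)^(3).
At w = 38: H = 125. At w = 47.5: H = 64.
ΔH = 64 − 125 = -61.

ΔH = -61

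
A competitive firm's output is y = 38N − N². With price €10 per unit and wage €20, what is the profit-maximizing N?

N* = 18

The marginal product of N is MP_N = 38 − 2N.
A price-taking firm hires until the value of the marginal product equals the wage: P·MP_N = w, so 10·(38 − 2N) = 20.
Then 38 − 2N = 2, giving N = 18.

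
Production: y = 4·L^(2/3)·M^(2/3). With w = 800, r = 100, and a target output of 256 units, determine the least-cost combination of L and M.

Cost minimization requires the marginal rate of technical substitution to equal the input-price ratio: MP_L/MP_M = w/r.
Here MP_L/MP_M = (2/3)·(M/L)/(2/3) = (M/L). Setting this equal to 800/100 = 8 gives M = 8L.
Substituting into y = 256: 4·L^(2/3)·(8L)^(2/3) = 256.
Solving, L = 8 and M = 64.

L* = 8, M* = 64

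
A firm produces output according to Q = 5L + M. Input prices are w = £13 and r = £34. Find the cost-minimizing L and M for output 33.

The inputs are perfect substitutes, so the firm uses whichever has the lower cost per unit of output.
Cost per unit of output via L is 2.6; via M it is 34. L is cheaper.
Producing Q = 33 with L alone: L = 6.6, M = 0.

L* = 6.6, M* = 0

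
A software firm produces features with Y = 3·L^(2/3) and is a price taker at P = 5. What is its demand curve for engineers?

MP_L = (2/3)·3·L^(-1/3) = 2·L^(-1/3).
Setting P·MP_L = w: 10·L^(-1/3) = w.
Solving for L: L^(-1/3) = w/10, so L = (10/w)^(3).

L(w) = 1000/w³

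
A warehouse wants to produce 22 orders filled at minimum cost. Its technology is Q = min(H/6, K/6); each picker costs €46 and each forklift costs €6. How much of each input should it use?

With a fixed-proportions technology, the cost-minimizing bundle uses no slack in either input: H/6 = K/6 = Q.
So H = 6·22 = 132 and K = 6·22 = 132.

H* = 132, K* = 132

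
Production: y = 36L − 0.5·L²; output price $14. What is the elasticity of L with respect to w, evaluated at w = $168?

From P·MP_L = w with MP_L = 36 − L, labor demand is L(w) = 36 − w/14.
dL/dw = −1/(14) = -1/14.
At w = 168, L = 24, so ε = (dL/dw)·(w/L) = (-1/14)·(168/24) = -0.5.

ε = -0.5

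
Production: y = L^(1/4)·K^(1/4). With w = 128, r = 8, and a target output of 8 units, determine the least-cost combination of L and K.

L* = 16, K* = 256

Cost minimization requires the marginal rate of technical substitution to equal the input-price ratio: MP_L/MP_K = w/r.
Here MP_L/MP_K = (1/4)·(K/L)/(1/4) = (K/L). Setting this equal to 128/8 = 16 gives K = 16L.
Substituting into y = 8: L^(1/4)·(16L)^(1/4) = 8.
Solving, L = 16 and K = 256.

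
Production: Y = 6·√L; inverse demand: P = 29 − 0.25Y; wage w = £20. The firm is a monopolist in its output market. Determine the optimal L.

L* = 9

Marginal revenue from the inverse demand is MR = 29 − 0.5Y.
The marginal product is MP_L = 3·L^(-1/2).
A monopolist hires until marginal revenue product equals the wage: MR·MP_L = w.
At L, Y = 6·√L. Substituting and solving: (29 − 3·√L)·3·L^(-1/2) = 20 gives L = 9.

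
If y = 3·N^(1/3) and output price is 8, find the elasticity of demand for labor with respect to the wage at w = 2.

MP_N = (1/3)·3·N^(-2/3), so P·MP_N = w gives 8·N^(-2/3) = w.
Solving, N(w) = (8/w)^(3/2). This is a constant-elasticity form: N ∝ w^(−3/2), so ε = −3/2.

ε = -1.5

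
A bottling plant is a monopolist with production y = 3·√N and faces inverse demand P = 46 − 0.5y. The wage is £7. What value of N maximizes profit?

Marginal revenue from the inverse demand is MR = 46 − y.
The marginal product is MP_N = 1.5·N^(-1/2).
A monopolist hires until marginal revenue product equals the wage: MR·MP_N = w.
At N, y = 3·√N. Substituting and solving: (46 − 3·√N)·1.5·N^(-1/2) = 7 gives N = 36.

N* = 36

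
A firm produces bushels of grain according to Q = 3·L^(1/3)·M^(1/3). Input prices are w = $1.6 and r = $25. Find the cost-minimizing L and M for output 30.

L* = 125, M* = 8

Cost minimization requires the marginal rate of technical substitution to equal the input-price ratio: MP_L/MP_M = w/r.
Here MP_L/MP_M = (1/3)·(M/L)/(1/3) = (M/L). Setting this equal to 1.6/25 = 0.064 gives M = 0.064L.
Substituting into Q = 30: 3·L^(1/3)·(0.064L)^(1/3) = 30.
Solving, L = 125 and M = 8.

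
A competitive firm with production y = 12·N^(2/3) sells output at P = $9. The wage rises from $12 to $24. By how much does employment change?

ΔN = -189

From P·MP_N = w with MP_N = 8·N^(-1/3), the labor demand is N(w) = (72/w)^(3).
At w = 12: N = 216. At w = 24: N = 27.
ΔN = 27 − 216 = -189.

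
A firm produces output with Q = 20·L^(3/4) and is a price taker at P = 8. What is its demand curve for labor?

L(w) = (120/w)^(4)

MP_L = (3/4)·20·L^(-1/4) = 15·L^(-1/4).
Setting P·MP_L = w: 120·L^(-1/4) = w.
Solving for L: L^(-1/4) = w/120, so L = (120/w)^(4).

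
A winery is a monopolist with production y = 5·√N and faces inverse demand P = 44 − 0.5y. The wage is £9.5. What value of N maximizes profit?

N* = 25

Marginal revenue from the inverse demand is MR = 44 − y.
The marginal product is MP_N = 2.5·N^(-1/2).
A monopolist hires until marginal revenue product equals the wage: MR·MP_N = w.
At N, y = 5·√N. Substituting and solving: (44 − 5·√N)·2.5·N^(-1/2) = 9.5 gives N = 25.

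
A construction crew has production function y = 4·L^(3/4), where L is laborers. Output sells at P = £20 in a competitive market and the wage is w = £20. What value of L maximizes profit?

L* = 81

MP_L = (3/4)·4·L^(-1/4) = 3·L^(-1/4).
Profit maximization for a price taker requires P·MP_L = w: 20·3·L^(-1/4) = 20.
So L^(-1/4) = 1/3, which gives L = 81.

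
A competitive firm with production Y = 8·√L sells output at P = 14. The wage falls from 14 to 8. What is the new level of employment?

From P·MP_L = w with MP_L = 4·L^(-1/2), the labor demand is L(w) = (56/w)^(2).
At w = 14: L = 16. At w = 8: L = 49.

L* = 49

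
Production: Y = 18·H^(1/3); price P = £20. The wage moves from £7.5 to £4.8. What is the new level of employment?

H* = 125

From P·MP_H = w with MP_H = 6·H^(-2/3), the labor demand is H(w) = (120/w)^(3/2).
At w = 7.5: H = 64. At w = 4.8: H = 125.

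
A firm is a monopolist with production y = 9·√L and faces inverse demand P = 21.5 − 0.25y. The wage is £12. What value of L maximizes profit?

Marginal revenue from the inverse demand is MR = 21.5 − 0.5y.
The marginal product is MP_L = 4.5·L^(-1/2).
A monopolist hires until marginal revenue product equals the wage: MR·MP_L = w.
At L, y = 9·√L. Substituting and solving: (21.5 − 4.5·√L)·4.5·L^(-1/2) = 12 gives L = 9.

L* = 9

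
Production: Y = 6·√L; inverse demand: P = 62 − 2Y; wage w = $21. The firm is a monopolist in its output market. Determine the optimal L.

Marginal revenue from the inverse demand is MR = 62 − 4Y.
The marginal product is MP_L = 3·L^(-1/2).
A monopolist hires until marginal revenue product equals the wage: MR·MP_L = w.
At L, Y = 6·√L. Substituting and solving: (62 − 24·√L)·3·L^(-1/2) = 21 gives L = 4.

L* = 4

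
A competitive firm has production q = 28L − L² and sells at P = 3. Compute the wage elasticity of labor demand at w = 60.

ε = -2.5

From P·MP_L = w with MP_L = 28 − 2L, labor demand is L(w) = (28 − w/3)/2.
dL/dw = −1/(6) = -1/6.
At w = 60, L = 4, so ε = (dL/dw)·(w/L) = (-1/6)·(60/4) = -2.5.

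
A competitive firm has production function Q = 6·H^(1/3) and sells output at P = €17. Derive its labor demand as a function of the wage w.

MP_H = (1/3)·6·H^(-2/3) = 2·H^(-2/3).
Setting P·MP_H = w: 34·H^(-2/3) = w.
Solving for H: H^(-2/3) = w/34, so H = (34/w)^(3/2).

H(w) = (34/w)^(3/2)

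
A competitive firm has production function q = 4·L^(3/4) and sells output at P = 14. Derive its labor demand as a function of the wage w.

MP_L = (3/4)·4·L^(-1/4) = 3·L^(-1/4).
Setting P·MP_L = w: 42·L^(-1/4) = w.
Solving for L: L^(-1/4) = w/42, so L = (42/w)^(4).

L(w) = 3111696/w^(4)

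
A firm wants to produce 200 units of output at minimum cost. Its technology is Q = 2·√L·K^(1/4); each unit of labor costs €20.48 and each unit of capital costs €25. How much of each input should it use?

Cost minimization requires the marginal rate of technical substitution to equal the input-price ratio: MP_L/MP_K = w/r.
Here MP_L/MP_K = (1/2)·(K/L)/(1/4) = 2·(K/L). Setting this equal to 20.48/25 = 0.8192 gives K = 0.4096L.
Substituting into Q = 200: 2·L^(1/2)·(0.4096L)^(1/4) = 200.
Solving, L = 625 and K = 256.

L* = 625, K* = 256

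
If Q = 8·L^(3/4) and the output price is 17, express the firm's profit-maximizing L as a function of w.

MP_L = (3/4)·8·L^(-1/4) = 6·L^(-1/4).
Setting P·MP_L = w: 102·L^(-1/4) = w.
Solving for L: L^(-1/4) = w/102, so L = (102/w)^(4).

L(w) = (102/w)^(4)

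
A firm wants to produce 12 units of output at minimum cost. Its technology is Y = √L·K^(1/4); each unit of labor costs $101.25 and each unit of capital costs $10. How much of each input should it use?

L* = 16, K* = 81

Cost minimization requires the marginal rate of technical substitution to equal the input-price ratio: MP_L/MP_K = w/r.
Here MP_L/MP_K = (1/2)·(K/L)/(1/4) = 2·(K/L). Setting this equal to 101.25/10 = 10.125 gives K = 5.0625L.
Substituting into Y = 12: L^(1/2)·(5.0625L)^(1/4) = 12.
Solving, L = 16 and K = 81.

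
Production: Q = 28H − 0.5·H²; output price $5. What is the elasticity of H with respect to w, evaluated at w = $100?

From P·MP_H = w with MP_H = 28 − H, labor demand is H(w) = 28 − w/5.
dH/dw = −1/(5) = -0.2.
At w = 100, H = 8, so ε = (dH/dw)·(w/H) = (-0.2)·(100/8) = -2.5.

ε = -2.5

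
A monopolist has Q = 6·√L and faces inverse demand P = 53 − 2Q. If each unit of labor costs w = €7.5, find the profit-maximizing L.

Marginal revenue from the inverse demand is MR = 53 − 4Q.
The marginal product is MP_L = 3·L^(-1/2).
A monopolist hires until marginal revenue product equals the wage: MR·MP_L = w.
At L, Q = 6·√L. Substituting and solving: (53 − 24·√L)·3·L^(-1/2) = 7.5 gives L = 4.

L* = 4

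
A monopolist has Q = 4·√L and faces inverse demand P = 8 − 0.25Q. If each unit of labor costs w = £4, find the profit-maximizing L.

L* = 4

Marginal revenue from the inverse demand is MR = 8 − 0.5Q.
The marginal product is MP_L = 2·L^(-1/2).
A monopolist hires until marginal revenue product equals the wage: MR·MP_L = w.
At L, Q = 4·√L. Substituting and solving: (8 − 2·√L)·2·L^(-1/2) = 4 gives L = 4.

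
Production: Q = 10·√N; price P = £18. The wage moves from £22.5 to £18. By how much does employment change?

ΔN = 9

From P·MP_N = w with MP_N = 5·N^(-1/2), the labor demand is N(w) = (90/w)^(2).
At w = 22.5: N = 16. At w = 18: N = 25.
ΔN = 25 − 16 = 9.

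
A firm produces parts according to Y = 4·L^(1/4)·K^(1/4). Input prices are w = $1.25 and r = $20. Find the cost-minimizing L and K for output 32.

Cost minimization requires the marginal rate of technical substitution to equal the input-price ratio: MP_L/MP_K = w/r.
Here MP_L/MP_K = (1/4)·(K/L)/(1/4) = (K/L). Setting this equal to 1.25/20 = 0.0625 gives K = 0.0625L.
Substituting into Y = 32: 4·L^(1/4)·(0.0625L)^(1/4) = 32.
Solving, L = 256 and K = 16.

L* = 256, K* = 16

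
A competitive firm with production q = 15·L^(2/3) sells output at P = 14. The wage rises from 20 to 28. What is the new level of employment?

From P·MP_L = w with MP_L = 10·L^(-1/3), the labor demand is L(w) = (140/w)^(3).
At w = 20: L = 343. At w = 28: L = 125.

L* = 125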